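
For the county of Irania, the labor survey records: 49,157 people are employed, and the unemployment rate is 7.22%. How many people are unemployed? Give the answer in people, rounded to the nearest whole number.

About 3,825 are unemployed.

Let U be the number unemployed. The labor force is E + U, and U/(E+U) = 0.0722.
So U = 0.0722 × 49,157 / (1 − 0.0722) = 3549.14 / 0.9278 ≈ 3,825.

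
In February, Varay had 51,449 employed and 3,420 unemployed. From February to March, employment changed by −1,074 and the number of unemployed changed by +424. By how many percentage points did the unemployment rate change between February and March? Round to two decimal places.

The unemployment rate changed by +0.86 percentage points.

February: labor force = 51,449 + 3,420 = 54,869; u = 3,420/54,869 = 6.23%.
March: labor force = 50,375 + 3,844 = 54,219; u = 3,844/54,219 = 7.09%.
Change = 7.09% − 6.23% = +0.86 pp.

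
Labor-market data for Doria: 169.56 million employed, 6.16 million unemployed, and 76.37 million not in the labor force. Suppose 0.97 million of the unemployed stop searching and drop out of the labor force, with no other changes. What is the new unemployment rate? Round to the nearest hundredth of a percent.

New unemployment rate ≈ 2.97%.

Initially, labor force = 169.56 + 6.16 = 175.72 million, so u = 6.16/175.72 = 3.51%.
After the change, unemployed and labor force both fall by 0.97 → E = 169.56, U = 5.19, labor force = 174.75 million.
New unemployment rate = 5.19 / 174.75 = 2.97%.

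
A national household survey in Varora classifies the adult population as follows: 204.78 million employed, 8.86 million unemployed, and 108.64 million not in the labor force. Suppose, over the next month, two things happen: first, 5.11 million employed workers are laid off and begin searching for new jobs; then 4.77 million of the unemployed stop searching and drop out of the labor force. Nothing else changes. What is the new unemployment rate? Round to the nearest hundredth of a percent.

New unemployment rate ≈ 4.40%.

Initially, labor force = 204.78 + 8.86 = 213.64 million, so u = 8.86/213.64 = 4.15%.
After the first change, employed falls and unemployed rises by 5.11; labor force unchanged → E = 199.67, U = 13.97, labor force = 213.64 million.
After the second change, unemployed and labor force both fall by 4.77 → E = 199.67, U = 9.20, labor force = 208.87 million.
New unemployment rate = 9.20 / 208.87 = 4.40%.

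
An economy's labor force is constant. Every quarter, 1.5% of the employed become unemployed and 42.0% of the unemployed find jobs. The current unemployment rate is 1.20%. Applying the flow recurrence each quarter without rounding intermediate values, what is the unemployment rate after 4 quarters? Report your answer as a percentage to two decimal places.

Unemployment rate after four quarters ≈ 3.22%.

With a fixed labor force, u_{t+1} = u_t + s·(1−u_t) − f·u_t = u_t·(1−s−f) + s.
Here 1−s−f = 0.565 and s = 0.015.
u_1 = 0.012000 × 0.565 + 0.015 = 0.021780.
u_2 = 0.021780 × 0.565 + 0.015 = 0.027306.
u_3 = 0.027306 × 0.565 + 0.015 = 0.030428.
u_4 = 0.030428 × 0.565 + 0.015 = 0.032192.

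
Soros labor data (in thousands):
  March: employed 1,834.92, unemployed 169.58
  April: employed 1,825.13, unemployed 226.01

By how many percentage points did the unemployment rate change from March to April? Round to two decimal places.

March: labor force = 1,834.92 + 169.58 = 2,004.50; u = 169.58/2,004.50 = 8.46%.
April: labor force = 1,825.13 + 226.01 = 2,051.14; u = 226.01/2,051.14 = 11.02%.
Change = 11.02% − 8.46% = +2.56 pp.

The unemployment rate changed by +2.56 percentage points.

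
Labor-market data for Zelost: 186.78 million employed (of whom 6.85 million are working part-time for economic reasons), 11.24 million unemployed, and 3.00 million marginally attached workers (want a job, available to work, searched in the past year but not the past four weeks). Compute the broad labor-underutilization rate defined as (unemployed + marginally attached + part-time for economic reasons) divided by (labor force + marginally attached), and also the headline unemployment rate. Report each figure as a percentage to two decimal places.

Labor force = 186.78 + 11.24 = 198.02 million.
Numerator = 11.24 + 3.00 + 6.85 = 21.09 million.
Denominator = 198.02 + 3.00 = 201.02 million.
Broad rate = 21.09 / 201.02 = 10.49%.
Headline unemployment rate = 11.24 / 198.02 = 5.68%.

Broad underutilization rate ≈ 10.49%; headline unemployment rate ≈ 5.68%.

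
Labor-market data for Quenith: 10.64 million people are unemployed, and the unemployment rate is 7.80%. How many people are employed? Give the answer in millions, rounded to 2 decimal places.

About 125.77 million are employed.

Labor force = U / u = 10.64 / 0.0780 ≈ 136.41 million.
Employed = labor force − unemployed = 136.41 − 10.64 = 125.77 million.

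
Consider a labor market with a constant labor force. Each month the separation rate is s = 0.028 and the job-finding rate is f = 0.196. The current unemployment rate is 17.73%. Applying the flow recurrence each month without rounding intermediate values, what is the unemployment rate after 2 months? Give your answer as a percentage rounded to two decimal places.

Unemployment rate after two months ≈ 15.65%.

With a fixed labor force, u_{t+1} = u_t + s·(1−u_t) − f·u_t = u_t·(1−s−f) + s.
Here 1−s−f = 0.776 and s = 0.028.
u_1 = 0.177300 × 0.776 + 0.028 = 0.165585.
u_2 = 0.165585 × 0.776 + 0.028 = 0.156494.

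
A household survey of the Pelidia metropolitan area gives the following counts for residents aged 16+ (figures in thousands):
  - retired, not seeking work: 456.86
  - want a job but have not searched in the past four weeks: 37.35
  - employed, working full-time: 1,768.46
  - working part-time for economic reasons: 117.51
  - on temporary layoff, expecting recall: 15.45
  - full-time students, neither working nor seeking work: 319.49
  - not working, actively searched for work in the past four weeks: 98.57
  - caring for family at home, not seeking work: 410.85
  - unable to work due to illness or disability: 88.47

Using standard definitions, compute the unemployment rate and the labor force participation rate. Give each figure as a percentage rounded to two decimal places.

Unemployment rate ≈ 5.70%; labor force participation rate ≈ 60.37%.

Employed = 1,768.46 + 117.51 = 1,885.97 thousand (anyone who worked, including part-time for economic reasons, counts as employed).
Unemployed = 15.45 + 98.57 = 114.02 thousand (jobless and actively searching, or on temporary layoff).
Labor force = 1,885.97 + 114.02 = 1,999.99 thousand.
Not in labor force = 456.86 + 37.35 + 319.49 + 410.85 + 88.47 = 1,313.02 thousand (those not working and not actively searching are outside the labor force — including those who want a job but have given up searching).
Civilian working-age population = 1,999.99 + 1,313.02 = 3,313.01 thousand.
Unemployment rate = 114.02 / 1,999.99 = 5.70%.
Labor force participation rate = 1,999.99 / 3,313.01 = 60.37%.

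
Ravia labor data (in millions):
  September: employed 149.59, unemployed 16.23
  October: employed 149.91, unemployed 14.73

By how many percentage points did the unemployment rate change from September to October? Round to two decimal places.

The unemployment rate changed by −0.84 percentage points.

September: labor force = 149.59 + 16.23 = 165.82; u = 16.23/165.82 = 9.79%.
October: labor force = 149.91 + 14.73 = 164.64; u = 14.73/164.64 = 8.95%.
Change = 8.95% − 9.79% = −0.84 pp.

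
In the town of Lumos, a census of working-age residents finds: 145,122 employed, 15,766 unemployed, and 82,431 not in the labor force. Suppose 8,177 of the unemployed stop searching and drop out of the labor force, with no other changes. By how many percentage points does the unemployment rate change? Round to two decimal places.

Initially, labor force = 145,122 + 15,766 = 160,888, so u = 15,766/160,888 = 9.80%.
After the change, unemployed and labor force both fall by 8,177 → E = 145,122, U = 7,589, labor force = 152,711.
New unemployment rate = 7,589 / 152,711 = 4.97%.
Change = 4.97% − 9.80% = −4.83 percentage points.

The unemployment rate changes by −4.83 percentage points.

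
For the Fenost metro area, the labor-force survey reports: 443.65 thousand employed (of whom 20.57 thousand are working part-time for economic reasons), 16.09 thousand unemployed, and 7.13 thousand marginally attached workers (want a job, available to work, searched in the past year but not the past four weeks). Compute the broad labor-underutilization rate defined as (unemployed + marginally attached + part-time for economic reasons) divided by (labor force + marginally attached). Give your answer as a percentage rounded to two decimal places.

Broad underutilization rate ≈ 9.38%.

Labor force = 443.65 + 16.09 = 459.74 thousand.
Numerator = 16.09 + 7.13 + 20.57 = 43.79 thousand.
Denominator = 459.74 + 7.13 = 466.87 thousand.
Broad rate = 43.79 / 466.87 = 9.38%.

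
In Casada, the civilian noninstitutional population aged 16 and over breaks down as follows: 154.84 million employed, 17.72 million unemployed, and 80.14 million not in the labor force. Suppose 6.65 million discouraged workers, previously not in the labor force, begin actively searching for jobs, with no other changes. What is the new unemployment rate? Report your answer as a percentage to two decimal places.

Initially, labor force = 154.84 + 17.72 = 172.56 million, so u = 17.72/172.56 = 10.27%.
After the change, unemployed and labor force both rise by 6.65 → E = 154.84, U = 24.37, labor force = 179.21 million.
New unemployment rate = 24.37 / 179.21 = 13.60%.

New unemployment rate ≈ 13.60%.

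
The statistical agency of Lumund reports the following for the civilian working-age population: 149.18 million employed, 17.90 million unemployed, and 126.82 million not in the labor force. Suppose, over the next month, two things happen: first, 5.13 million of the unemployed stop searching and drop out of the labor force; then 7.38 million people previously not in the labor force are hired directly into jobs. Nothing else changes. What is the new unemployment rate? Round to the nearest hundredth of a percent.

Initially, labor force = 149.18 + 17.90 = 167.08 million, so u = 17.90/167.08 = 10.71%.
After the first change, unemployed and labor force both fall by 5.13 → E = 149.18, U = 12.77, labor force = 161.95 million.
After the second change, employed and labor force both rise by 7.38; unemployed unchanged → E = 156.56, U = 12.77, labor force = 169.33 million.
New unemployment rate = 12.77 / 169.33 = 7.54%.

New unemployment rate ≈ 7.54%.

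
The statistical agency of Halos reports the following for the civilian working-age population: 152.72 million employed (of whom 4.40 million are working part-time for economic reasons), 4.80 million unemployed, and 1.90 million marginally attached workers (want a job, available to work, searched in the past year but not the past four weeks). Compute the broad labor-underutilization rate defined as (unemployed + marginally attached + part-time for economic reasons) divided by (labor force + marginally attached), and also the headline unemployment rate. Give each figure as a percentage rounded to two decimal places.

Broad underutilization rate ≈ 6.96%; headline unemployment rate ≈ 3.05%.

Labor force = 152.72 + 4.80 = 157.52 million.
Numerator = 4.80 + 1.90 + 4.40 = 11.10 million.
Denominator = 157.52 + 1.90 = 159.42 million.
Broad rate = 11.10 / 159.42 = 6.96%.
Headline unemployment rate = 4.80 / 157.52 = 3.05%.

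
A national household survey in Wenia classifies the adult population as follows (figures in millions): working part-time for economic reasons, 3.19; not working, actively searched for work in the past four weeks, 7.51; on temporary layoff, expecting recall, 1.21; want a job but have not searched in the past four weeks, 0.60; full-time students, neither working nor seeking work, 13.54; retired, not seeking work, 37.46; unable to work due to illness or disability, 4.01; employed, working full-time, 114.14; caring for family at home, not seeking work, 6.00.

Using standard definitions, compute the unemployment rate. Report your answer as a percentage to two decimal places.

Unemployment rate ≈ 6.92%.

Employed = 3.19 + 114.14 = 117.33 million (anyone who worked, including part-time for economic reasons, counts as employed).
Unemployed = 7.51 + 1.21 = 8.72 million (jobless and actively searching, or on temporary layoff).
Labor force = 117.33 + 8.72 = 126.05 million.
Unemployment rate = 8.72 / 126.05 = 6.92%.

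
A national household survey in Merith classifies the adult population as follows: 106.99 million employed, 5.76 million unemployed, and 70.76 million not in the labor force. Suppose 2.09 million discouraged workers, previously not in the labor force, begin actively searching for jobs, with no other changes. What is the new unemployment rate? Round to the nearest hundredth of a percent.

Initially, labor force = 106.99 + 5.76 = 112.75 million, so u = 5.76/112.75 = 5.11%.
After the change, unemployed and labor force both rise by 2.09 → E = 106.99, U = 7.85, labor force = 114.84 million.
New unemployment rate = 7.85 / 114.84 = 6.84%.

New unemployment rate ≈ 6.84%.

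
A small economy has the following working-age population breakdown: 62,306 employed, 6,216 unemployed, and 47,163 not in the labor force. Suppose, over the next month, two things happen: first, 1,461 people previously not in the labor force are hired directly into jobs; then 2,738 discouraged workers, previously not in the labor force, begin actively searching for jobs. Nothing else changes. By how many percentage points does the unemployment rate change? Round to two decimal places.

Initially, labor force = 62,306 + 6,216 = 68,522, so u = 6,216/68,522 = 9.07%.
After the first change, employed and labor force both rise by 1,461; unemployed unchanged → E = 63,767, U = 6,216, labor force = 69,983.
After the second change, unemployed and labor force both rise by 2,738 → E = 63,767, U = 8,954, labor force = 72,721.
New unemployment rate = 8,954 / 72,721 = 12.31%.
Change = 12.31% − 9.07% = +3.24 percentage points.

The unemployment rate changes by +3.24 percentage points.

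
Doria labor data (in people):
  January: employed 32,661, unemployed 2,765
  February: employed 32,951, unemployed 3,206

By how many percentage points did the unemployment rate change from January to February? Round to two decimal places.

The unemployment rate changed by +1.06 percentage points.

January: labor force = 32,661 + 2,765 = 35,426; u = 2,765/35,426 = 7.81%.
February: labor force = 32,951 + 3,206 = 36,157; u = 3,206/36,157 = 8.87%.
Change = 8.87% − 7.81% = +1.06 pp.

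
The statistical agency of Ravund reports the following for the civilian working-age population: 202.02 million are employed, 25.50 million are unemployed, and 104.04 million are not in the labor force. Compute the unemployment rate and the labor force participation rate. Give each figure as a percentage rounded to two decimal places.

Labor force = employed + unemployed = 202.02 + 25.50 = 227.52 million.
Working-age population = 227.52 + 104.04 = 331.56 million.
Unemployment rate = 25.50 / 227.52 = 11.21%.
Labor force participation rate = 227.52 / 331.56 = 68.62%.

Unemployment rate ≈ 11.21%; labor force participation rate ≈ 68.62%.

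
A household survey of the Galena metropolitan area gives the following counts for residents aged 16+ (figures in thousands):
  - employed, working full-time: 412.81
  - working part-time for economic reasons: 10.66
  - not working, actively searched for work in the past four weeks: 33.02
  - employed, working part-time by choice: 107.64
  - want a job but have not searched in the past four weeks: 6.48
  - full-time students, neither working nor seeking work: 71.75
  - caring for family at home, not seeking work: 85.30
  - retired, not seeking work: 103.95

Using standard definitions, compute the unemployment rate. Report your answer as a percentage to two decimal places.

Unemployment rate ≈ 5.85%.

Employed = 412.81 + 10.66 + 107.64 = 531.11 thousand (anyone who worked, including part-time for economic reasons, counts as employed).
Unemployed = 33.02 thousand.
Labor force = 531.11 + 33.02 = 564.13 thousand.
Unemployment rate = 33.02 / 564.13 = 5.85%.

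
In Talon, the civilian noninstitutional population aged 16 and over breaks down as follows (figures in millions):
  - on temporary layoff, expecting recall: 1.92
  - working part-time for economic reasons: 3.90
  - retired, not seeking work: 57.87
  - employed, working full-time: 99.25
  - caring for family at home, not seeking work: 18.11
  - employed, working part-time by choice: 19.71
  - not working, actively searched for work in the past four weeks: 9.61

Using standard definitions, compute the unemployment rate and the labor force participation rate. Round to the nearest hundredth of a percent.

Employed = 3.90 + 99.25 + 19.71 = 122.86 million (anyone who worked, including part-time for economic reasons, counts as employed).
Unemployed = 1.92 + 9.61 = 11.53 million (jobless and actively searching, or on temporary layoff).
Labor force = 122.86 + 11.53 = 134.39 million.
Not in labor force = 57.87 + 18.11 = 75.98 million (those not working and not actively searching are outside the labor force).
Civilian working-age population = 134.39 + 75.98 = 210.37 million.
Unemployment rate = 11.53 / 134.39 = 8.58%.
Labor force participation rate = 134.39 / 210.37 = 63.88%.

Unemployment rate ≈ 8.58%; labor force participation rate ≈ 63.88%.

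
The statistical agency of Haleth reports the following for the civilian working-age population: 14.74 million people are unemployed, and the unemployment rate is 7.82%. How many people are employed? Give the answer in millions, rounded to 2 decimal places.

Labor force = U / u = 14.74 / 0.0782 ≈ 188.49 million.
Employed = labor force − unemployed = 188.49 − 14.74 = 173.75 million.

About 173.75 million are employed.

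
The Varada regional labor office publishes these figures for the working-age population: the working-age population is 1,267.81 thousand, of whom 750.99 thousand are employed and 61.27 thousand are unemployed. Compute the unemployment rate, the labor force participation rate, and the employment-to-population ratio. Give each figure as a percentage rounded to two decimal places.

Unemployment rate ≈ 7.54%; labor force participation rate ≈ 64.07%; employment-population ratio ≈ 59.24%.

Labor force = employed + unemployed = 750.99 + 61.27 = 812.26 thousand.
Unemployment rate = 61.27 / 812.26 = 7.54%.
Labor force participation rate = 812.26 / 1,267.81 = 64.07%.
Employment-population ratio = 750.99 / 1,267.81 = 59.24%.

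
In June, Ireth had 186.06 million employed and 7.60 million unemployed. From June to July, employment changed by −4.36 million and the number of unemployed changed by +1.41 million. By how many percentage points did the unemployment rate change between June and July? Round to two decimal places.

The unemployment rate changed by +0.80 percentage points.

June: labor force = 186.06 + 7.60 = 193.66; u = 7.60/193.66 = 3.92%.
July: labor force = 181.70 + 9.01 = 190.71; u = 9.01/190.71 = 4.72%.
Change = 4.72% − 3.92% = +0.80 pp.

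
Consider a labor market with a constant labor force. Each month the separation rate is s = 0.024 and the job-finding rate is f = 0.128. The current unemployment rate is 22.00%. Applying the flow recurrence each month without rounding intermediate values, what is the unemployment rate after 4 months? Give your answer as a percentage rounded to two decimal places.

Unemployment rate after four months ≈ 19.00%.

With a fixed labor force, u_{t+1} = u_t + s·(1−u_t) − f·u_t = u_t·(1−s−f) + s.
Here 1−s−f = 0.848 and s = 0.024.
u_1 = 0.220000 × 0.848 + 0.024 = 0.210560.
u_2 = 0.210560 × 0.848 + 0.024 = 0.202555.
u_3 = 0.202555 × 0.848 + 0.024 = 0.195767.
u_4 = 0.195767 × 0.848 + 0.024 = 0.190010.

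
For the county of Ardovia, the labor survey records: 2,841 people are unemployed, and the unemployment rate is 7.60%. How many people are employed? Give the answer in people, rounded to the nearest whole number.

Labor force = U / u = 2,841 / 0.0760 ≈ 37,382.
Employed = labor force − unemployed = 37,382 − 2,841 = 34,541.

About 34,541 are employed.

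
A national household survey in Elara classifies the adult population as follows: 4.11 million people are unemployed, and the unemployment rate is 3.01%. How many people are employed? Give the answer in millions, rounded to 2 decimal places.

About 132.43 million are employed.

Labor force = U / u = 4.11 / 0.0301 ≈ 136.54 million.
Employed = labor force − unemployed = 136.54 − 4.11 = 132.43 million.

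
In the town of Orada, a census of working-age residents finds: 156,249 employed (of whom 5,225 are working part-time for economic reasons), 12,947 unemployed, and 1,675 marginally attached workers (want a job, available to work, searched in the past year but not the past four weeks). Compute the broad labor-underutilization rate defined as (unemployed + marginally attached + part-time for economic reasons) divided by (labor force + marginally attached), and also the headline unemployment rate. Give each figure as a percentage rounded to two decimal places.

Broad underutilization rate ≈ 11.62%; headline unemployment rate ≈ 7.65%.

Labor force = 156,249 + 12,947 = 169,196.
Numerator = 12,947 + 1,675 + 5,225 = 19,847.
Denominator = 169,196 + 1,675 = 170,871.
Broad rate = 19,847 / 170,871 = 11.62%.
Headline unemployment rate = 12,947 / 169,196 = 7.65%.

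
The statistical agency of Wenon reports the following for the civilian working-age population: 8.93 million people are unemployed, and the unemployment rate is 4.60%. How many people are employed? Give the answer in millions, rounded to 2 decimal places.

About 185.20 million are employed.

Labor force = U / u = 8.93 / 0.0460 ≈ 194.13 million.
Employed = labor force − unemployed = 194.13 − 8.93 = 185.20 million.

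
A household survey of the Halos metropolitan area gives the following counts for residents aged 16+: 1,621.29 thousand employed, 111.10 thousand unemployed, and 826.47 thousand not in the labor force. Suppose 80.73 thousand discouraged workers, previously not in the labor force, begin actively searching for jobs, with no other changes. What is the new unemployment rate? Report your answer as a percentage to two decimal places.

Initially, labor force = 1,621.29 + 111.10 = 1,732.39 thousand, so u = 111.10/1,732.39 = 6.41%.
After the change, unemployed and labor force both rise by 80.73 → E = 1,621.29, U = 191.83, labor force = 1,813.12 thousand.
New unemployment rate = 191.83 / 1,813.12 = 10.58%.

New unemployment rate ≈ 10.58%.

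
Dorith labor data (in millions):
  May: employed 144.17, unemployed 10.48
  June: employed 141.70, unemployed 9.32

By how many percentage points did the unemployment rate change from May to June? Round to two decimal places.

May: labor force = 144.17 + 10.48 = 154.65; u = 10.48/154.65 = 6.78%.
June: labor force = 141.70 + 9.32 = 151.02; u = 9.32/151.02 = 6.17%.
Change = 6.17% − 6.78% = −0.61 pp.

The unemployment rate changed by −0.61 percentage points.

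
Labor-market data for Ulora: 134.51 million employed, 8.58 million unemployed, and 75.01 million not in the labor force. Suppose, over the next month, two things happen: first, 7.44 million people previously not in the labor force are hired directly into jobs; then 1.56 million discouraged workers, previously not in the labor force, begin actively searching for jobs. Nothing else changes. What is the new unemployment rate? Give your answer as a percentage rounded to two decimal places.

New unemployment rate ≈ 6.67%.

Initially, labor force = 134.51 + 8.58 = 143.09 million, so u = 8.58/143.09 = 6.00%.
After the first change, employed and labor force both rise by 7.44; unemployed unchanged → E = 141.95, U = 8.58, labor force = 150.53 million.
After the second change, unemployed and labor force both rise by 1.56 → E = 141.95, U = 10.14, labor force = 152.09 million.
New unemployment rate = 10.14 / 152.09 = 6.67%.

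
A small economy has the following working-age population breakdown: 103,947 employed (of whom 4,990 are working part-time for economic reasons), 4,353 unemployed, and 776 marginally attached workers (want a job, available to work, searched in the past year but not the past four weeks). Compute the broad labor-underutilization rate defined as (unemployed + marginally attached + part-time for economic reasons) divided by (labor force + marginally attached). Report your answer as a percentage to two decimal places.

Broad underutilization rate ≈ 9.28%.

Labor force = 103,947 + 4,353 = 108,300.
Numerator = 4,353 + 776 + 4,990 = 10,119.
Denominator = 108,300 + 776 = 109,076.
Broad rate = 10,119 / 109,076 = 9.28%.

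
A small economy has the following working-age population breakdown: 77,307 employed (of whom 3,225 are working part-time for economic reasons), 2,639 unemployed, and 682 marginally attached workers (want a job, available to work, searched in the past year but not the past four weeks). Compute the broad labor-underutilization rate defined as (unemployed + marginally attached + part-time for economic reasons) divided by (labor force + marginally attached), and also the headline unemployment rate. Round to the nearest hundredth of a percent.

Broad underutilization rate ≈ 8.12%; headline unemployment rate ≈ 3.30%.

Labor force = 77,307 + 2,639 = 79,946.
Numerator = 2,639 + 682 + 3,225 = 6,546.
Denominator = 79,946 + 682 = 80,628.
Broad rate = 6,546 / 80,628 = 8.12%.
Headline unemployment rate = 2,639 / 79,946 = 3.30%.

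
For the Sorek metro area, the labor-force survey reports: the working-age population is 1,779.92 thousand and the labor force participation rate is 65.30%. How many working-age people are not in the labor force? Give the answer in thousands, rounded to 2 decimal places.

Share not in the labor force = 1 − 0.6530 = 0.3470.
Not in labor force = 0.3470 × 1,779.92 ≈ 617.63 thousand.

About 617.63 thousand are not in the labor force.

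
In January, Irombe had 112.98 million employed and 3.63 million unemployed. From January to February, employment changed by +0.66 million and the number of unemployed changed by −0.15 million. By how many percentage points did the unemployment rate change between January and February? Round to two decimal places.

January: labor force = 112.98 + 3.63 = 116.61; u = 3.63/116.61 = 3.11%.
February: labor force = 113.64 + 3.48 = 117.12; u = 3.48/117.12 = 2.97%.
Change = 2.97% − 3.11% = −0.14 pp.

The unemployment rate changed by −0.14 percentage points.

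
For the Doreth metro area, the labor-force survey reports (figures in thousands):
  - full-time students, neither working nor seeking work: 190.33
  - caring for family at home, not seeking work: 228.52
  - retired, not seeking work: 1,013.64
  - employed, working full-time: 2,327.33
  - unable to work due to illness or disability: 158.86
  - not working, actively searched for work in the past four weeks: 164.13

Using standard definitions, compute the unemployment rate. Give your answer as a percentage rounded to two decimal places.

Employed = 2,327.33 thousand.
Unemployed = 164.13 thousand.
Labor force = 2,327.33 + 164.13 = 2,491.46 thousand.
Unemployment rate = 164.13 / 2,491.46 = 6.59%.

Unemployment rate ≈ 6.59%.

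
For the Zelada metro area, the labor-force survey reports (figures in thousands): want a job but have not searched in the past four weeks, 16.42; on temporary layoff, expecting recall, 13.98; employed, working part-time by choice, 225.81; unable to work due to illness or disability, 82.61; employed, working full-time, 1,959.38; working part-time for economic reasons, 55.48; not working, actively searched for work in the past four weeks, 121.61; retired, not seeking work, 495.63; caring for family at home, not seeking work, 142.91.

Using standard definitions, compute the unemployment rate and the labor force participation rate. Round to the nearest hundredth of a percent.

Employed = 225.81 + 1,959.38 + 55.48 = 2,240.67 thousand (anyone who worked, including part-time for economic reasons, counts as employed).
Unemployed = 13.98 + 121.61 = 135.59 thousand (jobless and actively searching, or on temporary layoff).
Labor force = 2,240.67 + 135.59 = 2,376.26 thousand.
Not in labor force = 16.42 + 82.61 + 495.63 + 142.91 = 737.57 thousand (those not working and not actively searching are outside the labor force — including those who want a job but have given up searching).
Civilian working-age population = 2,376.26 + 737.57 = 3,113.83 thousand.
Unemployment rate = 135.59 / 2,376.26 = 5.71%.
Labor force participation rate = 2,376.26 / 3,113.83 = 76.31%.

Unemployment rate ≈ 5.71%; labor force participation rate ≈ 76.31%.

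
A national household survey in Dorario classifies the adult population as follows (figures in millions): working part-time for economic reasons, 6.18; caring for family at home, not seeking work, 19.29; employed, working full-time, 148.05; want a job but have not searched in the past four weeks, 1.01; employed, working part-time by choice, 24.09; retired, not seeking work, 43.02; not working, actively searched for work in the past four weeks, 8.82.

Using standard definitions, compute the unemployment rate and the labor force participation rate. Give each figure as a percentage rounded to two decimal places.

Unemployment rate ≈ 4.71%; labor force participation rate ≈ 74.72%.

Employed = 6.18 + 148.05 + 24.09 = 178.32 million (anyone who worked, including part-time for economic reasons, counts as employed).
Unemployed = 8.82 million.
Labor force = 178.32 + 8.82 = 187.14 million.
Not in labor force = 19.29 + 1.01 + 43.02 = 63.32 million (those not working and not actively searching are outside the labor force — including those who want a job but have given up searching).
Civilian working-age population = 187.14 + 63.32 = 250.46 million.
Unemployment rate = 8.82 / 187.14 = 4.71%.
Labor force participation rate = 187.14 / 250.46 = 74.72%.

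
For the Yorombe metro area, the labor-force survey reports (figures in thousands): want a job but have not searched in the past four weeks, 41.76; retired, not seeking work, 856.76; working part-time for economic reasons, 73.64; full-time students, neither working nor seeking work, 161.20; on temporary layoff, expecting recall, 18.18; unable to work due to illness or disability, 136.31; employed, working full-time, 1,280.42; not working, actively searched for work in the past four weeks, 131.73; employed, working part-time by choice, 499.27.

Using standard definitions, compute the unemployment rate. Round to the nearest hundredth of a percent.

Employed = 73.64 + 1,280.42 + 499.27 = 1,853.33 thousand (anyone who worked, including part-time for economic reasons, counts as employed).
Unemployed = 18.18 + 131.73 = 149.91 thousand (jobless and actively searching, or on temporary layoff).
Labor force = 1,853.33 + 149.91 = 2,003.24 thousand.
Unemployment rate = 149.91 / 2,003.24 = 7.48%.

Unemployment rate ≈ 7.48%.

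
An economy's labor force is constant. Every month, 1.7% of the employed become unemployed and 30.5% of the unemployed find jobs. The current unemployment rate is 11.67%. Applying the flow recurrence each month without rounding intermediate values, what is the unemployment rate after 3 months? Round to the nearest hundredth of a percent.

With a fixed labor force, u_{t+1} = u_t + s·(1−u_t) − f·u_t = u_t·(1−s−f) + s.
Here 1−s−f = 0.678 and s = 0.017.
u_1 = 0.116700 × 0.678 + 0.017 = 0.096123.
u_2 = 0.096123 × 0.678 + 0.017 = 0.082171.
u_3 = 0.082171 × 0.678 + 0.017 = 0.072712.

Unemployment rate after three months ≈ 7.27%.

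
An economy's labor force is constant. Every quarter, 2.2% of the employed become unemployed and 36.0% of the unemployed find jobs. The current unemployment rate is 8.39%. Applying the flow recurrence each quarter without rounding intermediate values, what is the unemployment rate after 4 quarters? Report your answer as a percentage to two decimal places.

Unemployment rate after four quarters ≈ 6.14%.

With a fixed labor force, u_{t+1} = u_t + s·(1−u_t) − f·u_t = u_t·(1−s−f) + s.
Here 1−s−f = 0.618 and s = 0.022.
u_1 = 0.083900 × 0.618 + 0.022 = 0.073850.
u_2 = 0.073850 × 0.618 + 0.022 = 0.067639.
u_3 = 0.067639 × 0.618 + 0.022 = 0.063801.
u_4 = 0.063801 × 0.618 + 0.022 = 0.061429.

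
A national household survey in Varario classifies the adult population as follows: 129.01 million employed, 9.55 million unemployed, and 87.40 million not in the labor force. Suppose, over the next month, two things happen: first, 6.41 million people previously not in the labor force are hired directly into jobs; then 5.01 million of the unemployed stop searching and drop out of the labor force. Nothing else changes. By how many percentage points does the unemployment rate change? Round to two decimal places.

The unemployment rate changes by −3.65 percentage points.

Initially, labor force = 129.01 + 9.55 = 138.56 million, so u = 9.55/138.56 = 6.89%.
After the first change, employed and labor force both rise by 6.41; unemployed unchanged → E = 135.42, U = 9.55, labor force = 144.97 million.
After the second change, unemployed and labor force both fall by 5.01 → E = 135.42, U = 4.54, labor force = 139.96 million.
New unemployment rate = 4.54 / 139.96 = 3.24%.
Change = 3.24% − 6.89% = −3.65 percentage points.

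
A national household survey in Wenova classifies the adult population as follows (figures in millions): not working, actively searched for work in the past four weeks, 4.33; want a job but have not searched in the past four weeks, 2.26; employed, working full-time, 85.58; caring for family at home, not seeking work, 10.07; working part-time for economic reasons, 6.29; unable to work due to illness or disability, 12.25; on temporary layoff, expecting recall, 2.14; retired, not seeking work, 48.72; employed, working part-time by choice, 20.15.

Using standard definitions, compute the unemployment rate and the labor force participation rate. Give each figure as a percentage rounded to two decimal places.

Employed = 85.58 + 6.29 + 20.15 = 112.02 million (anyone who worked, including part-time for economic reasons, counts as employed).
Unemployed = 4.33 + 2.14 = 6.47 million (jobless and actively searching, or on temporary layoff).
Labor force = 112.02 + 6.47 = 118.49 million.
Not in labor force = 2.26 + 10.07 + 12.25 + 48.72 = 73.30 million (those not working and not actively searching are outside the labor force — including those who want a job but have given up searching).
Civilian working-age population = 118.49 + 73.30 = 191.79 million.
Unemployment rate = 6.47 / 118.49 = 5.46%.
Labor force participation rate = 118.49 / 191.79 = 61.78%.

Unemployment rate ≈ 5.46%; labor force participation rate ≈ 61.78%.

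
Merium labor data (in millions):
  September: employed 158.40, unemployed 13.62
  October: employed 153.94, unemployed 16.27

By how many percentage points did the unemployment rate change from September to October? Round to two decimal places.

September: labor force = 158.40 + 13.62 = 172.02; u = 13.62/172.02 = 7.92%.
October: labor force = 153.94 + 16.27 = 170.21; u = 16.27/170.21 = 9.56%.
Change = 9.56% − 7.92% = +1.64 pp.

The unemployment rate changed by +1.64 percentage points.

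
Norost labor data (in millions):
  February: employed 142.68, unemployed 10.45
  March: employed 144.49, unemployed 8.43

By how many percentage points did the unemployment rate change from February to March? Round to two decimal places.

The unemployment rate changed by −1.31 percentage points.

February: labor force = 142.68 + 10.45 = 153.13; u = 10.45/153.13 = 6.82%.
March: labor force = 144.49 + 8.43 = 152.92; u = 8.43/152.92 = 5.51%.
Change = 5.51% − 6.82% = −1.31 pp.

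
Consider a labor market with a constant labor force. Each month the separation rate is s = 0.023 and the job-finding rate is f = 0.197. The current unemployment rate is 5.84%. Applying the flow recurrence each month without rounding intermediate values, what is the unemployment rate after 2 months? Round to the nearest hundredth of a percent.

With a fixed labor force, u_{t+1} = u_t + s·(1−u_t) − f·u_t = u_t·(1−s−f) + s.
Here 1−s−f = 0.780 and s = 0.023.
u_1 = 0.058400 × 0.780 + 0.023 = 0.068552.
u_2 = 0.068552 × 0.780 + 0.023 = 0.076471.

Unemployment rate after two months ≈ 7.65%.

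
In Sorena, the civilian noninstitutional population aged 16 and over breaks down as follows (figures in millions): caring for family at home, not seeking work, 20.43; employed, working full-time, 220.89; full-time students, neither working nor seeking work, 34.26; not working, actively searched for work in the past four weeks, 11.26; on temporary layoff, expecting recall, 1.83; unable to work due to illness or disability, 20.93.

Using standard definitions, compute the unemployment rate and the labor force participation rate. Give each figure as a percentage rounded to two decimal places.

Unemployment rate ≈ 5.59%; labor force participation rate ≈ 75.57%.

Employed = 220.89 million.
Unemployed = 11.26 + 1.83 = 13.09 million (jobless and actively searching, or on temporary layoff).
Labor force = 220.89 + 13.09 = 233.98 million.
Not in labor force = 20.43 + 34.26 + 20.93 = 75.62 million (those not working and not actively searching are outside the labor force).
Civilian working-age population = 233.98 + 75.62 = 309.60 million.
Unemployment rate = 13.09 / 233.98 = 5.59%.
Labor force participation rate = 233.98 / 309.60 = 75.57%.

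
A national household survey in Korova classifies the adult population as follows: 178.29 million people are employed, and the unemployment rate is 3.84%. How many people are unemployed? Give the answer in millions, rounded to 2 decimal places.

About 7.12 million are unemployed.

Let U be the number unemployed. The labor force is E + U, and U/(E+U) = 0.0384.
So U = 0.0384 × 178.29 / (1 − 0.0384) = 6.8463 / 0.9616 ≈ 7.12 million.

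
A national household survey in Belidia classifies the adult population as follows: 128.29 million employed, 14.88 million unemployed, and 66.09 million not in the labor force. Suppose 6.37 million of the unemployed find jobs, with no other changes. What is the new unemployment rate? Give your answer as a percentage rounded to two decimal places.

New unemployment rate ≈ 5.94%.

Initially, labor force = 128.29 + 14.88 = 143.17 million, so u = 14.88/143.17 = 10.39%.
After the change, unemployed falls and employed rises by 6.37; labor force unchanged → E = 134.66, U = 8.51, labor force = 143.17 million.
New unemployment rate = 8.51 / 143.17 = 5.94%.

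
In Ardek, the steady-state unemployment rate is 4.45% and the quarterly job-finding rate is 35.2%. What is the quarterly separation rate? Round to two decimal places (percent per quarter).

Separation rate ≈ 1.64% per quarter.

From u* = s/(s+f): s = u·f/(1−u).
s = 0.0445 × 35.2 / (1 − 0.0445) = 1.5664 / 0.9555 ≈ 1.64% per quarter.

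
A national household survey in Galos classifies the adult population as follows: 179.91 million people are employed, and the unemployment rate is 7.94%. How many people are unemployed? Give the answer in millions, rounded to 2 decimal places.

Let U be the number unemployed. The labor force is E + U, and U/(E+U) = 0.0794.
So U = 0.0794 × 179.91 / (1 − 0.0794) = 14.2849 / 0.9206 ≈ 15.52 million.

About 15.52 million are unemployed.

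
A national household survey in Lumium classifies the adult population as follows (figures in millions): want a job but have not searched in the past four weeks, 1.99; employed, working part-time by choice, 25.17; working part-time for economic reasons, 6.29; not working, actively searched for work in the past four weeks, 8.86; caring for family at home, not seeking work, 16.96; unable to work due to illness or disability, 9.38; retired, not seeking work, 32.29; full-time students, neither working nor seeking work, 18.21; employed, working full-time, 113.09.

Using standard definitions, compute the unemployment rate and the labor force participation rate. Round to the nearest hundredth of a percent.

Employed = 25.17 + 6.29 + 113.09 = 144.55 million (anyone who worked, including part-time for economic reasons, counts as employed).
Unemployed = 8.86 million.
Labor force = 144.55 + 8.86 = 153.41 million.
Not in labor force = 1.99 + 16.96 + 9.38 + 32.29 + 18.21 = 78.83 million (those not working and not actively searching are outside the labor force — including those who want a job but have given up searching).
Civilian working-age population = 153.41 + 78.83 = 232.24 million.
Unemployment rate = 8.86 / 153.41 = 5.78%.
Labor force participation rate = 153.41 / 232.24 = 66.06%.

Unemployment rate ≈ 5.78%; labor force participation rate ≈ 66.06%.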